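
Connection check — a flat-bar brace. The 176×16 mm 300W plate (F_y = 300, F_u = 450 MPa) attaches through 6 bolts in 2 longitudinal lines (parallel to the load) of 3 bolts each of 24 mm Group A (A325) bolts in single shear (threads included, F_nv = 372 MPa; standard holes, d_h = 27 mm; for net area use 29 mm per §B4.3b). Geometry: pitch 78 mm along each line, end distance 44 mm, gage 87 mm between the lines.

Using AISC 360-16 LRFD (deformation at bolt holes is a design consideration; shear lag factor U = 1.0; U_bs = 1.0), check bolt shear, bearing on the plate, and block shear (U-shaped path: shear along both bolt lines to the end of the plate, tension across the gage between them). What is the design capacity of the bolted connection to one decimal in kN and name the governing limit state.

Bolt shear: A_b = π(24)²/4 = 452.39 mm². φR_n = 0.75 × 372 × 452.39 × 6 × 1 = 757.3 kN.
Bearing (16 mm plate, F_u = 450 MPa): end bolts L_c = 44 − 27/2 = 30.5, R_n = min(1.2×30.5×16×450, 2.4×24×16×450) = 263.52 kN/bolt; interior L_c = 78 − 27 = 51, R_n = 414.72 kN/bolt. φR_n = 0.75 × (2×263.52 + 4×414.72) = 1639.4 kN.
Block shear: shear path 2×[44+2×78] = 2×200 mm, A_gv = 6400, A_nv = 2×(200 − 2.5×29)×16 = 4080 mm²; tension across gage: (87 − 1×29)×16 = 928 mm². R_n = min(0.6×450×4080, 0.6×300×6400) + 1.0×450×928 = min(1101.6, 1152) + 417.6 = 1519.2 kN. φR_n = 0.75 × 1519.2 = 1139.4 kN.
Governing: min(757.3, 1639.4, 1139.4) = 757.3 kN → bolt shear.

757.3 kN (bolt shear governs)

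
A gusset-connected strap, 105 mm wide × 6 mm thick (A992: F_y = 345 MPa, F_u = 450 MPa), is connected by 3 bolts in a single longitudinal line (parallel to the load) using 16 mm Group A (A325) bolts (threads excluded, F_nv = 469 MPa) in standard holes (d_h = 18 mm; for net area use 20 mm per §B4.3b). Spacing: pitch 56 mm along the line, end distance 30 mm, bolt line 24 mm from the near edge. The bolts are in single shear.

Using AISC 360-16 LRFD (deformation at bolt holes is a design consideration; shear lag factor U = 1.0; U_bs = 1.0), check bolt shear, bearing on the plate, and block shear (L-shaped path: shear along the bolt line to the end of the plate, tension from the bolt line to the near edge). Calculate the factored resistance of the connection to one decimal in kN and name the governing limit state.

140.1 kN (block shear governs)

Bolt shear: A_b = π(16)²/4 = 201.06 mm². φR_n = 0.75 × 469 × 201.06 × 3 × 1 = 212.2 kN.
Bearing (6 mm plate, F_u = 450 MPa): end bolts L_c = 30 − 18/2 = 21, R_n = min(1.2×21×6×450, 2.4×16×6×450) = 68.04 kN/bolt; interior L_c = 56 − 18 = 38, R_n = 103.68 kN/bolt. φR_n = 0.75 × (1×68.04 + 2×103.68) = 206.6 kN.
Block shear: shear path 1×[30+2×56] = 1×142 mm, A_gv = 852, A_nv = 1×(142 − 2.5×20)×6 = 552 mm²; tension to near edge: (24 − 0.5×20)×6 = 84 mm². R_n = min(0.6×450×552, 0.6×345×852) + 1.0×450×84 = min(149.04, 176.36) + 37.8 = 186.84 kN. φR_n = 0.75 × 186.84 = 140.1 kN.
Governing: min(212.2, 206.6, 140.1) = 140.1 kN → block shear.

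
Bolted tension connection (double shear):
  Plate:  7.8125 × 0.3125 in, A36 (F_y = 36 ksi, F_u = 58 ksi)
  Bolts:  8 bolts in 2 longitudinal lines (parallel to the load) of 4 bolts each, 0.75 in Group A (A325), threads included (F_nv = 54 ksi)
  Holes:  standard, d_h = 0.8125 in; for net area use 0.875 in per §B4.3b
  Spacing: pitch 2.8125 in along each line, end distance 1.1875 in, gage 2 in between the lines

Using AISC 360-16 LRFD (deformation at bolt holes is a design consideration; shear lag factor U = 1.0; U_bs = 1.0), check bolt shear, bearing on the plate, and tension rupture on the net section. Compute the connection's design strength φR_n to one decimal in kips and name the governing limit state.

Bolt shear: A_b = π(0.75)²/4 = 0.44179 in². φR_n = 0.75 × 54 × 0.44179 × 8 × 2 = 286.3 kips.
Bearing (0.3125 in plate, F_u = 58 ksi): end bolts L_c = 1.1875 − 0.8125/2 = 0.78125, R_n = min(1.2×0.78125×0.3125×58, 2.4×0.75×0.3125×58) = 16.992 kips/bolt; interior L_c = 2.8125 − 0.8125 = 2, R_n = 32.625 kips/bolt. φR_n = 0.75 × (2×16.992 + 6×32.625) = 172.3 kips.
Tension rupture (net): A_n = (7.8125 − 2×0.875)×0.3125 = 1.8945 in² (U = 1.0, A_e = A_n). φR_n = 0.75 × 58 × 1.8945 = 82.4 kips.
Governing: min(286.3, 172.3, 82.4) = 82.4 kips → net-section rupture.

82.4 kips (net-section rupture governs)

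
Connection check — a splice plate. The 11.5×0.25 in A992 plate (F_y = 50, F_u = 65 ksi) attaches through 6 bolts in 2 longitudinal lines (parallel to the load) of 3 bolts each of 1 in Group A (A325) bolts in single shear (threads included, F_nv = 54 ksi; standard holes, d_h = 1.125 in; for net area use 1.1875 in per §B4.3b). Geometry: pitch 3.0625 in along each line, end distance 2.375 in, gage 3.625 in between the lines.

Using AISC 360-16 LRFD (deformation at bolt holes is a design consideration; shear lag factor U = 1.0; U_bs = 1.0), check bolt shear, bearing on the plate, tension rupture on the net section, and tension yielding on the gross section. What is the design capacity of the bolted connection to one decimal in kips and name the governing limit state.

Bolt shear: A_b = π(1)²/4 = 0.7854 in². φR_n = 0.75 × 54 × 0.7854 × 6 × 1 = 190.9 kips.
Bearing (0.25 in plate, F_u = 65 ksi): end bolts L_c = 2.375 − 1.125/2 = 1.8125, R_n = min(1.2×1.8125×0.25×65, 2.4×1×0.25×65) = 35.344 kips/bolt; interior L_c = 3.0625 − 1.125 = 1.9375, R_n = 37.781 kips/bolt. φR_n = 0.75 × (2×35.344 + 4×37.781) = 166.4 kips.
Tension rupture (net): A_n = (11.5 − 2×1.1875)×0.25 = 2.2813 in² (U = 1.0, A_e = A_n). φR_n = 0.75 × 65 × 2.2813 = 111.2 kips.
Tension yield (gross): A_g = 11.5×0.25 = 2.875 in². φR_n = 0.90 × 50 × 2.875 = 129.4 kips.
Governing: min(190.9, 166.4, 111.2, 129.4) = 111.2 kips → net-section rupture.

111.2 kips (net-section rupture governs)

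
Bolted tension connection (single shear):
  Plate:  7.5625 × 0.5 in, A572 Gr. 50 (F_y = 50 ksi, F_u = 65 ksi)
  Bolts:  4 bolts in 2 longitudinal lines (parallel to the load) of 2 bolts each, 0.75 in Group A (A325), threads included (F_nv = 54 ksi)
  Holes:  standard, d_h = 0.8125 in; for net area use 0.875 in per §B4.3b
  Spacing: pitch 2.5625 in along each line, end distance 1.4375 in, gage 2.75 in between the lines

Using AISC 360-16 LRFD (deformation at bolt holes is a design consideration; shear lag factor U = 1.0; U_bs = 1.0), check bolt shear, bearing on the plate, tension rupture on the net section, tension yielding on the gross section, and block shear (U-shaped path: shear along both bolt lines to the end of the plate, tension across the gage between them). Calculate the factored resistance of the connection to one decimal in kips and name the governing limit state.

Bolt shear: A_b = π(0.75)²/4 = 0.44179 in². φR_n = 0.75 × 54 × 0.44179 × 4 × 1 = 71.6 kips.
Bearing (0.5 in plate, F_u = 65 ksi): end bolts L_c = 1.4375 − 0.8125/2 = 1.03125, R_n = min(1.2×1.03125×0.5×65, 2.4×0.75×0.5×65) = 40.219 kips/bolt; interior L_c = 2.5625 − 0.8125 = 1.75, R_n = 58.5 kips/bolt. φR_n = 0.75 × (2×40.219 + 2×58.5) = 148.1 kips.
Tension rupture (net): A_n = (7.5625 − 2×0.875)×0.5 = 2.9063 in² (U = 1.0, A_e = A_n). φR_n = 0.75 × 65 × 2.9063 = 141.7 kips.
Tension yield (gross): A_g = 7.5625×0.5 = 3.7813 in². φR_n = 0.90 × 50 × 3.7813 = 170.2 kips.
Block shear: shear path 2×[1.4375+1×2.5625] = 2×4 in, A_gv = 4, A_nv = 2×(4 − 1.5×0.875)×0.5 = 2.6875 in²; tension across gage: (2.75 − 1×0.875)×0.5 = 0.9375 in². R_n = min(0.6×65×2.6875, 0.6×50×4) + 1.0×65×0.9375 = min(104.81, 120) + 60.938 = 165.75 kips. φR_n = 0.75 × 165.75 = 124.3 kips.
Governing: min(71.6, 148.1, 141.7, 170.2, 124.3) = 71.6 kips → bolt shear.

71.6 kips (bolt shear governs)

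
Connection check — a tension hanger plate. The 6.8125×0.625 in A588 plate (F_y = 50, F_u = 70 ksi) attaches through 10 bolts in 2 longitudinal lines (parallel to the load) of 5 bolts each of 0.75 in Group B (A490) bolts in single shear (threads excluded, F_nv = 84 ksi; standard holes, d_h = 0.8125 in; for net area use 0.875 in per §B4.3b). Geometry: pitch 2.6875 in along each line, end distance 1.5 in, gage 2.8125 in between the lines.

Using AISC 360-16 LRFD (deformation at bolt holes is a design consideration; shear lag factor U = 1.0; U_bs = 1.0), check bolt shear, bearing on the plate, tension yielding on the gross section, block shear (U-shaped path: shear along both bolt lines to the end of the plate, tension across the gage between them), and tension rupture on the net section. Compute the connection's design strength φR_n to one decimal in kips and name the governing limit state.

166.1 kips (net-section rupture governs)

Bolt shear: A_b = π(0.75)²/4 = 0.44179 in². φR_n = 0.75 × 84 × 0.44179 × 10 × 1 = 278.3 kips.
Bearing (0.625 in plate, F_u = 70 ksi): end bolts L_c = 1.5 − 0.8125/2 = 1.09375, R_n = min(1.2×1.09375×0.625×70, 2.4×0.75×0.625×70) = 57.422 kips/bolt; interior L_c = 2.6875 − 0.8125 = 1.875, R_n = 78.75 kips/bolt. φR_n = 0.75 × (2×57.422 + 8×78.75) = 558.6 kips.
Tension yield (gross): A_g = 6.8125×0.625 = 4.2578 in². φR_n = 0.90 × 50 × 4.2578 = 191.6 kips.
Block shear: shear path 2×[1.5+4×2.6875] = 2×12.25 in, A_gv = 15.313, A_nv = 2×(12.25 − 4.5×0.875)×0.625 = 10.391 in²; tension across gage: (2.8125 − 1×0.875)×0.625 = 1.2109 in². R_n = min(0.6×70×10.391, 0.6×50×15.313) + 1.0×70×1.2109 = min(436.42, 459.39) + 84.763 = 521.18 kips. φR_n = 0.75 × 521.18 = 390.9 kips.
Tension rupture (net): A_n = (6.8125 − 2×0.875)×0.625 = 3.1641 in² (U = 1.0, A_e = A_n). φR_n = 0.75 × 70 × 3.1641 = 166.1 kips.
Governing: min(278.3, 558.6, 191.6, 390.9, 166.1) = 166.1 kips → net-section rupture.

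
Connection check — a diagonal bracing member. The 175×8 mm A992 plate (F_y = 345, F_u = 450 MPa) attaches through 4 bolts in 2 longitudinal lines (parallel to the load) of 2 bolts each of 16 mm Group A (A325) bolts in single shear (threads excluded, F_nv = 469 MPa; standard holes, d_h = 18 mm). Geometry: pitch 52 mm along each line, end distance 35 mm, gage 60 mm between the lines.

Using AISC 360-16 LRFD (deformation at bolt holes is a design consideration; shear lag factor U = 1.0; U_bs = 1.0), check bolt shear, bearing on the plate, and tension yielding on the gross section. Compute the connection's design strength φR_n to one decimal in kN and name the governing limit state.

Bolt shear: A_b = π(16)²/4 = 201.06 mm². φR_n = 0.75 × 469 × 201.06 × 4 × 1 = 282.9 kN.
Bearing (8 mm plate, F_u = 450 MPa): end bolts L_c = 35 − 18/2 = 26, R_n = min(1.2×26×8×450, 2.4×16×8×450) = 112.32 kN/bolt; interior L_c = 52 − 18 = 34, R_n = 138.24 kN/bolt. φR_n = 0.75 × (2×112.32 + 2×138.24) = 375.8 kN.
Tension yield (gross): A_g = 175×8 = 1400 mm². φR_n = 0.90 × 345 × 1400 = 434.7 kN.
Governing: min(282.9, 375.8, 434.7) = 282.9 kN → bolt shear.

282.9 kN (bolt shear governs)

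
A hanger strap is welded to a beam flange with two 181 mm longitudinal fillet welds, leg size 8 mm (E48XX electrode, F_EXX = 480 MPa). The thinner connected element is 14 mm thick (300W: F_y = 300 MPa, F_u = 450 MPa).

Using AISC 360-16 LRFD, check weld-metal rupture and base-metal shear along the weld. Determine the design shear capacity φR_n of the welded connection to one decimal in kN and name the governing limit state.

Weld metal: throat = 0.707×8 = 5.656 mm, L = 2×181 = 362 mm. φR_n = 0.75 × 0.6 × 480 × 5.656 × 362 = 442.3 kN.
Base metal shear (14 mm plate): yield φR_n = 1.0×0.6×300×14×362 = 912.2 kN; rupture φR_n = 0.75×0.6×450×14×362 = 1026.3 kN; take 912.2 kN (yield).
Governing: min(442.3, 912.2) = 442.3 kN → weld metal.

442.3 kN (weld metal governs)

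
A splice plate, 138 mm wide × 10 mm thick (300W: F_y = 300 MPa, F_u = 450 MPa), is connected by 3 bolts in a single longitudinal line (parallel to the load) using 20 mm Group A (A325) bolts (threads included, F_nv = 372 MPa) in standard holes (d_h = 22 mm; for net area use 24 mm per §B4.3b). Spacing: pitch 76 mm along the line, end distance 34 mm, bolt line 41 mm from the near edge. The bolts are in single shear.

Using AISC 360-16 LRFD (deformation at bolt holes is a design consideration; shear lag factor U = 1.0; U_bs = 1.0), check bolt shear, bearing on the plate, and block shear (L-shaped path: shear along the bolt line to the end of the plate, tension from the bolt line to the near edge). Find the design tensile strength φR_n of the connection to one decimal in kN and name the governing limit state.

263.0 kN (bolt shear governs)

Bolt shear: A_b = π(20)²/4 = 314.16 mm². φR_n = 0.75 × 372 × 314.16 × 3 × 1 = 263.0 kN.
Bearing (10 mm plate, F_u = 450 MPa): end bolts L_c = 34 − 22/2 = 23, R_n = min(1.2×23×10×450, 2.4×20×10×450) = 124.2 kN/bolt; interior L_c = 76 − 22 = 54, R_n = 216 kN/bolt. φR_n = 0.75 × (1×124.2 + 2×216) = 417.2 kN.
Block shear: shear path 1×[34+2×76] = 1×186 mm, A_gv = 1860, A_nv = 1×(186 − 2.5×24)×10 = 1260 mm²; tension to near edge: (41 − 0.5×24)×10 = 290 mm². R_n = min(0.6×450×1260, 0.6×300×1860) + 1.0×450×290 = min(340.2, 334.8) + 130.5 = 465.3 kN. φR_n = 0.75 × 465.3 = 349.0 kN.
Governing: min(263.0, 417.2, 349.0) = 263.0 kN → bolt shear.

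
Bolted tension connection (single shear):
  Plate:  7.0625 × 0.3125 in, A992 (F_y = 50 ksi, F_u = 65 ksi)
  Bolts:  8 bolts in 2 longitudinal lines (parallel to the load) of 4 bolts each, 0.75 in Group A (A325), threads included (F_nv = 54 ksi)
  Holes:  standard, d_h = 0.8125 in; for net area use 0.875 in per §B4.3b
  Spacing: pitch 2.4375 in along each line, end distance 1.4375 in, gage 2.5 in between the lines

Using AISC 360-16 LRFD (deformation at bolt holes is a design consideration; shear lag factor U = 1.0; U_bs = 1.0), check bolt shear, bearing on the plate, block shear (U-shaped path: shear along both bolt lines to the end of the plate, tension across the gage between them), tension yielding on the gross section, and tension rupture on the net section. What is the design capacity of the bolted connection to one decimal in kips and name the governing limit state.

Bolt shear: A_b = π(0.75)²/4 = 0.44179 in². φR_n = 0.75 × 54 × 0.44179 × 8 × 1 = 143.1 kips.
Bearing (0.3125 in plate, F_u = 65 ksi): end bolts L_c = 1.4375 − 0.8125/2 = 1.03125, R_n = min(1.2×1.03125×0.3125×65, 2.4×0.75×0.3125×65) = 25.137 kips/bolt; interior L_c = 2.4375 − 0.8125 = 1.625, R_n = 36.563 kips/bolt. φR_n = 0.75 × (2×25.137 + 6×36.563) = 202.2 kips.
Block shear: shear path 2×[1.4375+3×2.4375] = 2×8.75 in, A_gv = 5.4688, A_nv = 2×(8.75 − 3.5×0.875)×0.3125 = 3.5547 in²; tension across gage: (2.5 − 1×0.875)×0.3125 = 0.50781 in². R_n = min(0.6×65×3.5547, 0.6×50×5.4688) + 1.0×65×0.50781 = min(138.63, 164.06) + 33.008 = 171.64 kips. φR_n = 0.75 × 171.64 = 128.7 kips.
Tension yield (gross): A_g = 7.0625×0.3125 = 2.207 in². φR_n = 0.90 × 50 × 2.207 = 99.3 kips.
Tension rupture (net): A_n = (7.0625 − 2×0.875)×0.3125 = 1.6602 in² (U = 1.0, A_e = A_n). φR_n = 0.75 × 65 × 1.6602 = 80.9 kips.
Governing: min(143.1, 202.2, 128.7, 99.3, 80.9) = 80.9 kips → net-section rupture.

80.9 kips (net-section rupture governs)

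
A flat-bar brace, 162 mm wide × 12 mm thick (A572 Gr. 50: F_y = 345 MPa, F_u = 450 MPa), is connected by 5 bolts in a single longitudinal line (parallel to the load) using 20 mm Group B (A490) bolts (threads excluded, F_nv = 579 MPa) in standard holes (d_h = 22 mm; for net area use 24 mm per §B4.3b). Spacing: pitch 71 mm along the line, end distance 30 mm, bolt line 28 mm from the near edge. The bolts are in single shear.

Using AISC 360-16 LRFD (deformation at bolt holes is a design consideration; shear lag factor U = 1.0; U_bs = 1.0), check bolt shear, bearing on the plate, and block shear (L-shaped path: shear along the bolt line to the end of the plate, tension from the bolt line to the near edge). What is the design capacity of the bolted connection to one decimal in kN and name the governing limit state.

Bolt shear: A_b = π(20)²/4 = 314.16 mm². φR_n = 0.75 × 579 × 314.16 × 5 × 1 = 682.1 kN.
Bearing (12 mm plate, F_u = 450 MPa): end bolts L_c = 30 − 22/2 = 19, R_n = min(1.2×19×12×450, 2.4×20×12×450) = 123.12 kN/bolt; interior L_c = 71 − 22 = 49, R_n = 259.2 kN/bolt. φR_n = 0.75 × (1×123.12 + 4×259.2) = 869.9 kN.
Block shear: shear path 1×[30+4×71] = 1×314 mm, A_gv = 3768, A_nv = 1×(314 − 4.5×24)×12 = 2472 mm²; tension to near edge: (28 − 0.5×24)×12 = 192 mm². R_n = min(0.6×450×2472, 0.6×345×3768) + 1.0×450×192 = min(667.44, 779.98) + 86.4 = 753.84 kN. φR_n = 0.75 × 753.84 = 565.4 kN.
Governing: min(682.1, 869.9, 565.4) = 565.4 kN → block shear.

565.4 kN (block shear governs)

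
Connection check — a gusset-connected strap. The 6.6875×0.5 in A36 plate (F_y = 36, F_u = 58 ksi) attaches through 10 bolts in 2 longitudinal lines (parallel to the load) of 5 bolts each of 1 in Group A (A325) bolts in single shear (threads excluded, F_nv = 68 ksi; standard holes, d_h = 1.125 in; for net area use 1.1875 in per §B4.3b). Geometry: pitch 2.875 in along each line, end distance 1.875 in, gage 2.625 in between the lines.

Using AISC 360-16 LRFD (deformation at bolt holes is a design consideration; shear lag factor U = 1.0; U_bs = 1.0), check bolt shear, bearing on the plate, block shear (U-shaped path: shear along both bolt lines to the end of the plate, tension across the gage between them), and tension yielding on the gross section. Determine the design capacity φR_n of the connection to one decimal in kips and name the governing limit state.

108.3 kips (gross-section yield governs)

Bolt shear: A_b = π(1)²/4 = 0.7854 in². φR_n = 0.75 × 68 × 0.7854 × 10 × 1 = 400.6 kips.
Bearing (0.5 in plate, F_u = 58 ksi): end bolts L_c = 1.875 − 1.125/2 = 1.3125, R_n = min(1.2×1.3125×0.5×58, 2.4×1×0.5×58) = 45.675 kips/bolt; interior L_c = 2.875 − 1.125 = 1.75, R_n = 60.9 kips/bolt. φR_n = 0.75 × (2×45.675 + 8×60.9) = 433.9 kips.
Block shear: shear path 2×[1.875+4×2.875] = 2×13.375 in, A_gv = 13.375, A_nv = 2×(13.375 − 4.5×1.1875)×0.5 = 8.0313 in²; tension across gage: (2.625 − 1×1.1875)×0.5 = 0.71875 in². R_n = min(0.6×58×8.0313, 0.6×36×13.375) + 1.0×58×0.71875 = min(279.49, 288.9) + 41.688 = 321.18 kips. φR_n = 0.75 × 321.18 = 240.9 kips.
Tension yield (gross): A_g = 6.6875×0.5 = 3.3438 in². φR_n = 0.90 × 36 × 3.3438 = 108.3 kips.
Governing: min(400.6, 433.9, 240.9, 108.3) = 108.3 kips → gross-section yield.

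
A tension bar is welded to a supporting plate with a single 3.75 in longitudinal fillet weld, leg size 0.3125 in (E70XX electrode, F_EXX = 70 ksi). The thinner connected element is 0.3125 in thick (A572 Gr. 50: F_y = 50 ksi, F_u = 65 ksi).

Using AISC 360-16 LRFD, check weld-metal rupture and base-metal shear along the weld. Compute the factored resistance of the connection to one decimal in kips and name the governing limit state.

Weld metal: throat = 0.707×0.3125 = 0.22094 in, L = 3.75 in. φR_n = 0.75 × 0.6 × 70 × 0.22094 × 3.75 = 26.1 kips.
Base metal shear (0.3125 in plate): yield φR_n = 1.0×0.6×50×0.3125×3.75 = 35.2 kips; rupture φR_n = 0.75×0.6×65×0.3125×3.75 = 34.3 kips; take 34.3 kips (rupture).
Governing: min(26.1, 34.3) = 26.1 kips → weld metal.

26.1 kips (weld metal governs)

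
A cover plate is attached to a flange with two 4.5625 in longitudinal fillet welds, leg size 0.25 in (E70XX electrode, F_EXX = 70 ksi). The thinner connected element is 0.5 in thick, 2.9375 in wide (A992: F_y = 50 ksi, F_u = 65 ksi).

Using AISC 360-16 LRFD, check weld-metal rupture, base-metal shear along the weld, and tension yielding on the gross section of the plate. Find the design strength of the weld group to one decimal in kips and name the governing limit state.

50.8 kips (weld metal governs)

Weld metal: throat = 0.707×0.25 = 0.17675 in, L = 2×4.5625 = 9.125 in. φR_n = 0.75 × 0.6 × 70 × 0.17675 × 9.125 = 50.8 kips.
Base metal shear (0.5 in plate): yield φR_n = 1.0×0.6×50×0.5×9.125 = 136.9 kips; rupture φR_n = 0.75×0.6×65×0.5×9.125 = 133.5 kips; take 133.5 kips (rupture).
Tension yield (gross): A_g = 2.9375×0.5 = 1.4688 in². φR_n = 0.90 × 50 × 1.4688 = 66.1 kips.
Governing: min(50.8, 133.5, 66.1) = 50.8 kips → weld metal.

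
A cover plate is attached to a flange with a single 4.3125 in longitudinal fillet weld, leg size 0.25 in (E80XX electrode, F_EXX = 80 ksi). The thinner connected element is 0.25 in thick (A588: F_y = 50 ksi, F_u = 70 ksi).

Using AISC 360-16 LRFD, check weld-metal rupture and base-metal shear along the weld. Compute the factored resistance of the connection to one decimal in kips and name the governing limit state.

Weld metal: throat = 0.707×0.25 = 0.17675 in, L = 4.3125 in. φR_n = 0.75 × 0.6 × 80 × 0.17675 × 4.3125 = 27.4 kips.
Base metal shear (0.25 in plate): yield φR_n = 1.0×0.6×50×0.25×4.3125 = 32.3 kips; rupture φR_n = 0.75×0.6×70×0.25×4.3125 = 34.0 kips; take 32.3 kips (yield).
Governing: min(27.4, 32.3) = 27.4 kips → weld metal.

27.4 kips (weld metal governs)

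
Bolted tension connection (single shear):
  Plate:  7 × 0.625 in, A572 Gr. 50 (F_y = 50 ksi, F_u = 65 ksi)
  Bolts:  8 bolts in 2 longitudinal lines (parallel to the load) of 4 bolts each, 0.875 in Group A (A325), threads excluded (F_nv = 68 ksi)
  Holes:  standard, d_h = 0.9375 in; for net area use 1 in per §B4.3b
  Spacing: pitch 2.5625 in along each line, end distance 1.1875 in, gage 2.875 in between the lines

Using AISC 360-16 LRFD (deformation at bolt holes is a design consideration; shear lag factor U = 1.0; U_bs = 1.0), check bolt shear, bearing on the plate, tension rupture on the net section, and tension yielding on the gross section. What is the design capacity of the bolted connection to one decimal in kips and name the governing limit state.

Bolt shear: A_b = π(0.875)²/4 = 0.60132 in². φR_n = 0.75 × 68 × 0.60132 × 8 × 1 = 245.3 kips.
Bearing (0.625 in plate, F_u = 65 ksi): end bolts L_c = 1.1875 − 0.9375/2 = 0.71875, R_n = min(1.2×0.71875×0.625×65, 2.4×0.875×0.625×65) = 35.039 kips/bolt; interior L_c = 2.5625 − 0.9375 = 1.625, R_n = 79.219 kips/bolt. φR_n = 0.75 × (2×35.039 + 6×79.219) = 409.0 kips.
Tension rupture (net): A_n = (7 − 2×1)×0.625 = 3.125 in² (U = 1.0, A_e = A_n). φR_n = 0.75 × 65 × 3.125 = 152.3 kips.
Tension yield (gross): A_g = 7×0.625 = 4.375 in². φR_n = 0.90 × 50 × 4.375 = 196.9 kips.
Governing: min(245.3, 409.0, 152.3, 196.9) = 152.3 kips → net-section rupture.

152.3 kips (net-section rupture governs)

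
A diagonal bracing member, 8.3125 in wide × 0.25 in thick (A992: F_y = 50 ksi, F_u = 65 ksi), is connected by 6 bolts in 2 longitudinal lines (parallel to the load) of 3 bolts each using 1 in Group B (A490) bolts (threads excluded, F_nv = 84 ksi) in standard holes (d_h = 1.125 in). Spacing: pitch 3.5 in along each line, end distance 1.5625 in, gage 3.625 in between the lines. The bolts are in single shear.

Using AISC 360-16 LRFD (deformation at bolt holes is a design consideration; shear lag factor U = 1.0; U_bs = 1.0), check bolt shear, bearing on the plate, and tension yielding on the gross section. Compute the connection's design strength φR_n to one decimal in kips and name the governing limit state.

Bolt shear: A_b = π(1)²/4 = 0.7854 in². φR_n = 0.75 × 84 × 0.7854 × 6 × 1 = 296.9 kips.
Bearing (0.25 in plate, F_u = 65 ksi): end bolts L_c = 1.5625 − 1.125/2 = 1, R_n = min(1.2×1×0.25×65, 2.4×1×0.25×65) = 19.5 kips/bolt; interior L_c = 3.5 − 1.125 = 2.375, R_n = 39 kips/bolt. φR_n = 0.75 × (2×19.5 + 4×39) = 146.3 kips.
Tension yield (gross): A_g = 8.3125×0.25 = 2.0781 in². φR_n = 0.90 × 50 × 2.0781 = 93.5 kips.
Governing: min(296.9, 146.3, 93.5) = 93.5 kips → gross-section yield.

93.5 kips (gross-section yield governs)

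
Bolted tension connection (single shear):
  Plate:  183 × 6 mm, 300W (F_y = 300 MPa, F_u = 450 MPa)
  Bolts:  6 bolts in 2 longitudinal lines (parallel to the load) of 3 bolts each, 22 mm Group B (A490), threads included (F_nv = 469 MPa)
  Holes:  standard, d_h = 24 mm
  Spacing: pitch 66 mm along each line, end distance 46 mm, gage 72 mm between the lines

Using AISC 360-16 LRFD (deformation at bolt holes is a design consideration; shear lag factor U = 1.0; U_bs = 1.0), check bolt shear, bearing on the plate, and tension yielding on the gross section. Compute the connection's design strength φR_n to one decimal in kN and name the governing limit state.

296.5 kN (gross-section yield governs)

Bolt shear: A_b = π(22)²/4 = 380.13 mm². φR_n = 0.75 × 469 × 380.13 × 6 × 1 = 802.3 kN.
Bearing (6 mm plate, F_u = 450 MPa): end bolts L_c = 46 − 24/2 = 34, R_n = min(1.2×34×6×450, 2.4×22×6×450) = 110.16 kN/bolt; interior L_c = 66 − 24 = 42, R_n = 136.08 kN/bolt. φR_n = 0.75 × (2×110.16 + 4×136.08) = 573.5 kN.
Tension yield (gross): A_g = 183×6 = 1098 mm². φR_n = 0.90 × 300 × 1098 = 296.5 kN.
Governing: min(802.3, 573.5, 296.5) = 296.5 kN → gross-section yield.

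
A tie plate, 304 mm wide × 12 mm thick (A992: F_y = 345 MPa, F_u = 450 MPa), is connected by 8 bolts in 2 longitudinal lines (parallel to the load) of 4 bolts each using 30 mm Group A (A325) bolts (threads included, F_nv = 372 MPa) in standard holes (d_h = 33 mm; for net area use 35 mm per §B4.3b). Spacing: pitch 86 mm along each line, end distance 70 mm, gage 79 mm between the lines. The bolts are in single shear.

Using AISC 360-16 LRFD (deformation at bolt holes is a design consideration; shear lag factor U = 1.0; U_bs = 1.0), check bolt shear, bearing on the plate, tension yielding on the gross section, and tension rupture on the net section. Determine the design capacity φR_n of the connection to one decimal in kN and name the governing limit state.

947.7 kN (net-section rupture governs)

Bolt shear: A_b = π(30)²/4 = 706.86 mm². φR_n = 0.75 × 372 × 706.86 × 8 × 1 = 1577.7 kN.
Bearing (12 mm plate, F_u = 450 MPa): end bolts L_c = 70 − 33/2 = 53.5, R_n = min(1.2×53.5×12×450, 2.4×30×12×450) = 346.68 kN/bolt; interior L_c = 86 − 33 = 53, R_n = 343.44 kN/bolt. φR_n = 0.75 × (2×346.68 + 6×343.44) = 2065.5 kN.
Tension yield (gross): A_g = 304×12 = 3648 mm². φR_n = 0.90 × 345 × 3648 = 1132.7 kN.
Tension rupture (net): A_n = (304 − 2×35)×12 = 2808 mm² (U = 1.0, A_e = A_n). φR_n = 0.75 × 450 × 2808 = 947.7 kN.
Governing: min(1577.7, 2065.5, 1132.7, 947.7) = 947.7 kN → net-section rupture.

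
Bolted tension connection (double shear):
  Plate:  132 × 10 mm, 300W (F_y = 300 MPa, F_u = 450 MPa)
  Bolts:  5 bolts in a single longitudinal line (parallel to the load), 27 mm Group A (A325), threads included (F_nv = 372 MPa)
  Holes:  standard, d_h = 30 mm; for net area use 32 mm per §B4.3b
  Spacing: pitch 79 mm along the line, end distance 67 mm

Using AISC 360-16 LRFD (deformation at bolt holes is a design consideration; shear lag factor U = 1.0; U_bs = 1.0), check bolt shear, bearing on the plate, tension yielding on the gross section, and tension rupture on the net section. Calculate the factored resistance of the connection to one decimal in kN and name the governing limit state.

Bolt shear: A_b = π(27)²/4 = 572.56 mm². φR_n = 0.75 × 372 × 572.56 × 5 × 2 = 1597.4 kN.
Bearing (10 mm plate, F_u = 450 MPa): end bolts L_c = 67 − 30/2 = 52, R_n = min(1.2×52×10×450, 2.4×27×10×450) = 280.8 kN/bolt; interior L_c = 79 − 30 = 49, R_n = 264.6 kN/bolt. φR_n = 0.75 × (1×280.8 + 4×264.6) = 1004.4 kN.
Tension yield (gross): A_g = 132×10 = 1320 mm². φR_n = 0.90 × 300 × 1320 = 356.4 kN.
Tension rupture (net): A_n = (132 − 1×32)×10 = 1000 mm² (U = 1.0, A_e = A_n). φR_n = 0.75 × 450 × 1000 = 337.5 kN.
Governing: min(1597.4, 1004.4, 356.4, 337.5) = 337.5 kN → net-section rupture.

337.5 kN (net-section rupture governs)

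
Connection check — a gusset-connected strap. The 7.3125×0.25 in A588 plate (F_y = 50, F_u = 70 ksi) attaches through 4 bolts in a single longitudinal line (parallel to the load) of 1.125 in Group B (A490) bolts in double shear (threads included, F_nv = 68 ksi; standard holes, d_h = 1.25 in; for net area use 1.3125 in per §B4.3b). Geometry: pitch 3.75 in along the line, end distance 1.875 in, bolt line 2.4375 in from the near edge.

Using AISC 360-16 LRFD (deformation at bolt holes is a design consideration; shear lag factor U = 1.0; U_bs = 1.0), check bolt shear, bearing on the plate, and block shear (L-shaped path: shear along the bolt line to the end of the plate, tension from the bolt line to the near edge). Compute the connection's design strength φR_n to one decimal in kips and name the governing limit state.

90.6 kips (block shear governs)

Bolt shear: A_b = π(1.125)²/4 = 0.99402 in². φR_n = 0.75 × 68 × 0.99402 × 4 × 2 = 405.6 kips.
Bearing (0.25 in plate, F_u = 70 ksi): end bolts L_c = 1.875 − 1.25/2 = 1.25, R_n = min(1.2×1.25×0.25×70, 2.4×1.125×0.25×70) = 26.25 kips/bolt; interior L_c = 3.75 − 1.25 = 2.5, R_n = 47.25 kips/bolt. φR_n = 0.75 × (1×26.25 + 3×47.25) = 126.0 kips.
Block shear: shear path 1×[1.875+3×3.75] = 1×13.125 in, A_gv = 3.2813, A_nv = 1×(13.125 − 3.5×1.3125)×0.25 = 2.1328 in²; tension to near edge: (2.4375 − 0.5×1.3125)×0.25 = 0.44531 in². R_n = min(0.6×70×2.1328, 0.6×50×3.2813) + 1.0×70×0.44531 = min(89.578, 98.439) + 31.172 = 120.75 kips. φR_n = 0.75 × 120.75 = 90.6 kips.
Governing: min(405.6, 126.0, 90.6) = 90.6 kips → block shear.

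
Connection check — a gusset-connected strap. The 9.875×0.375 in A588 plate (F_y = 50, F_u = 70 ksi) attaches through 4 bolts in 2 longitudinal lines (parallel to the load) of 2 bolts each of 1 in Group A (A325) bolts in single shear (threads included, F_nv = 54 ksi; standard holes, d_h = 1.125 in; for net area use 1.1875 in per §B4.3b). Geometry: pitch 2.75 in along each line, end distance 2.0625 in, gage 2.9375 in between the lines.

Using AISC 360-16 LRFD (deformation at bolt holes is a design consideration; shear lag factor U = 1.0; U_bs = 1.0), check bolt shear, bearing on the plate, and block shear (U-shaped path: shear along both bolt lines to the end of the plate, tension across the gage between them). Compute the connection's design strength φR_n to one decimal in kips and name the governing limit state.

Bolt shear: A_b = π(1)²/4 = 0.7854 in². φR_n = 0.75 × 54 × 0.7854 × 4 × 1 = 127.2 kips.
Bearing (0.375 in plate, F_u = 70 ksi): end bolts L_c = 2.0625 − 1.125/2 = 1.5, R_n = min(1.2×1.5×0.375×70, 2.4×1×0.375×70) = 47.25 kips/bolt; interior L_c = 2.75 − 1.125 = 1.625, R_n = 51.188 kips/bolt. φR_n = 0.75 × (2×47.25 + 2×51.188) = 147.7 kips.
Block shear: shear path 2×[2.0625+1×2.75] = 2×4.8125 in, A_gv = 3.6094, A_nv = 2×(4.8125 − 1.5×1.1875)×0.375 = 2.2734 in²; tension across gage: (2.9375 − 1×1.1875)×0.375 = 0.65625 in². R_n = min(0.6×70×2.2734, 0.6×50×3.6094) + 1.0×70×0.65625 = min(95.483, 108.28) + 45.938 = 141.42 kips. φR_n = 0.75 × 141.42 = 106.1 kips.
Governing: min(127.2, 147.7, 106.1) = 106.1 kips → block shear.

106.1 kips (block shear governs)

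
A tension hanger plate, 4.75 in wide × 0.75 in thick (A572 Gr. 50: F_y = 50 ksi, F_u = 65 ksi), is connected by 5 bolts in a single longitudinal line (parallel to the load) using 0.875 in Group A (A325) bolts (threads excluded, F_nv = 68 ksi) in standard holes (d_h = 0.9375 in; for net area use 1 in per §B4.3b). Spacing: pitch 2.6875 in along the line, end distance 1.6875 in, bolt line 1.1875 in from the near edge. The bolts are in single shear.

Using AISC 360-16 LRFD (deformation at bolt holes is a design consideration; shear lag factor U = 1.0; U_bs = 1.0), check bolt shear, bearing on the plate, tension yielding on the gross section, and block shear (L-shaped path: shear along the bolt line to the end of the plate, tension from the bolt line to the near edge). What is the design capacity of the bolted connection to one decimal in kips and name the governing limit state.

153.3 kips (bolt shear governs)

Bolt shear: A_b = π(0.875)²/4 = 0.60132 in². φR_n = 0.75 × 68 × 0.60132 × 5 × 1 = 153.3 kips.
Bearing (0.75 in plate, F_u = 65 ksi): end bolts L_c = 1.6875 − 0.9375/2 = 1.21875, R_n = min(1.2×1.21875×0.75×65, 2.4×0.875×0.75×65) = 71.297 kips/bolt; interior L_c = 2.6875 − 0.9375 = 1.75, R_n = 102.38 kips/bolt. φR_n = 0.75 × (1×71.297 + 4×102.38) = 360.6 kips.
Tension yield (gross): A_g = 4.75×0.75 = 3.5625 in². φR_n = 0.90 × 50 × 3.5625 = 160.3 kips.
Block shear: shear path 1×[1.6875+4×2.6875] = 1×12.4375 in, A_gv = 9.3281, A_nv = 1×(12.4375 − 4.5×1)×0.75 = 5.9531 in²; tension to near edge: (1.1875 − 0.5×1)×0.75 = 0.51563 in². R_n = min(0.6×65×5.9531, 0.6×50×9.3281) + 1.0×65×0.51563 = min(232.17, 279.84) + 33.516 = 265.69 kips. φR_n = 0.75 × 265.69 = 199.3 kips.
Governing: min(153.3, 360.6, 160.3, 199.3) = 153.3 kips → bolt shear.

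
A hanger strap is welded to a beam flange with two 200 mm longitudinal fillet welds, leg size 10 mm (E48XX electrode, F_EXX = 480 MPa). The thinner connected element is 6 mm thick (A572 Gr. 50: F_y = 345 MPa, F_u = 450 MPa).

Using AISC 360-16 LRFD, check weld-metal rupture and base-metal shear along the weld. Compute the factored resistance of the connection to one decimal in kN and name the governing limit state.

Weld metal: throat = 0.707×10 = 7.07 mm, L = 2×200 = 400 mm. φR_n = 0.75 × 0.6 × 480 × 7.07 × 400 = 610.8 kN.
Base metal shear (6 mm plate): yield φR_n = 1.0×0.6×345×6×400 = 496.8 kN; rupture φR_n = 0.75×0.6×450×6×400 = 486.0 kN; take 486.0 kN (rupture).
Governing: min(610.8, 486.0) = 486.0 kN → base-metal shear.

486.0 kN (base-metal shear governs)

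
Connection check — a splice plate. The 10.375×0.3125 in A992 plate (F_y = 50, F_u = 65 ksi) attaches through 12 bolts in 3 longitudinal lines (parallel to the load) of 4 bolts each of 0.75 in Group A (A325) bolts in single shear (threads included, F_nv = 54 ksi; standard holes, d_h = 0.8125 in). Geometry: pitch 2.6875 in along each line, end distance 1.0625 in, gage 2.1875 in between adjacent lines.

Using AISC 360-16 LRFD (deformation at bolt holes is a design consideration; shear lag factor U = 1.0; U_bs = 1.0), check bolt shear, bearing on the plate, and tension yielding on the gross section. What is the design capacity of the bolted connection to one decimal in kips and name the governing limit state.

Bolt shear: A_b = π(0.75)²/4 = 0.44179 in². φR_n = 0.75 × 54 × 0.44179 × 12 × 1 = 214.7 kips.
Bearing (0.3125 in plate, F_u = 65 ksi): end bolts L_c = 1.0625 − 0.8125/2 = 0.65625, R_n = min(1.2×0.65625×0.3125×65, 2.4×0.75×0.3125×65) = 15.996 kips/bolt; interior L_c = 2.6875 − 0.8125 = 1.875, R_n = 36.563 kips/bolt. φR_n = 0.75 × (3×15.996 + 9×36.563) = 282.8 kips.
Tension yield (gross): A_g = 10.375×0.3125 = 3.2422 in². φR_n = 0.90 × 50 × 3.2422 = 145.9 kips.
Governing: min(214.7, 282.8, 145.9) = 145.9 kips → gross-section yield.

145.9 kips (gross-section yield governs)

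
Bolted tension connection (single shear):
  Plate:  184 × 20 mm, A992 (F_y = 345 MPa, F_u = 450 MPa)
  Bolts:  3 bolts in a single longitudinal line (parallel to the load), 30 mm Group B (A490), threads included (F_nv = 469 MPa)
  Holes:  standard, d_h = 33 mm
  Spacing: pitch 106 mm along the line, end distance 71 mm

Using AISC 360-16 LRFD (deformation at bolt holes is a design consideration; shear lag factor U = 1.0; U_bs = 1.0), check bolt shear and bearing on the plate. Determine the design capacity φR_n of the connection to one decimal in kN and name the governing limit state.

Bolt shear: A_b = π(30)²/4 = 706.86 mm². φR_n = 0.75 × 469 × 706.86 × 3 × 1 = 745.9 kN.
Bearing (20 mm plate, F_u = 450 MPa): end bolts L_c = 71 − 33/2 = 54.5, R_n = min(1.2×54.5×20×450, 2.4×30×20×450) = 588.6 kN/bolt; interior L_c = 106 − 33 = 73, R_n = 648 kN/bolt. φR_n = 0.75 × (1×588.6 + 2×648) = 1413.5 kN.
Governing: min(745.9, 1413.5) = 745.9 kN → bolt shear.

745.9 kN (bolt shear governs)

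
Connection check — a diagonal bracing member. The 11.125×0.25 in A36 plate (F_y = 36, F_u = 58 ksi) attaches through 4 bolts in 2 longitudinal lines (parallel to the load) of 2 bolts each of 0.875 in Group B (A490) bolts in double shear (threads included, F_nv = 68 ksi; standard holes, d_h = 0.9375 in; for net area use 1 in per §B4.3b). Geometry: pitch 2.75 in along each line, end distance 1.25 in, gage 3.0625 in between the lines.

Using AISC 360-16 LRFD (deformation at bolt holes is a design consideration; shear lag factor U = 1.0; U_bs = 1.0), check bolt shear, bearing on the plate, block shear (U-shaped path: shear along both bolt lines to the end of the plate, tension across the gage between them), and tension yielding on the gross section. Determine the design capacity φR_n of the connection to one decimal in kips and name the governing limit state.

Bolt shear: A_b = π(0.875)²/4 = 0.60132 in². φR_n = 0.75 × 68 × 0.60132 × 4 × 2 = 245.3 kips.
Bearing (0.25 in plate, F_u = 58 ksi): end bolts L_c = 1.25 − 0.9375/2 = 0.78125, R_n = min(1.2×0.78125×0.25×58, 2.4×0.875×0.25×58) = 13.594 kips/bolt; interior L_c = 2.75 − 0.9375 = 1.8125, R_n = 30.45 kips/bolt. φR_n = 0.75 × (2×13.594 + 2×30.45) = 66.1 kips.
Block shear: shear path 2×[1.25+1×2.75] = 2×4 in, A_gv = 2, A_nv = 2×(4 − 1.5×1)×0.25 = 1.25 in²; tension across gage: (3.0625 − 1×1)×0.25 = 0.51563 in². R_n = min(0.6×58×1.25, 0.6×36×2) + 1.0×58×0.51563 = min(43.5, 43.2) + 29.907 = 73.107 kips. φR_n = 0.75 × 73.107 = 54.8 kips.
Tension yield (gross): A_g = 11.125×0.25 = 2.7813 in². φR_n = 0.90 × 36 × 2.7813 = 90.1 kips.
Governing: min(245.3, 66.1, 54.8, 90.1) = 54.8 kips → block shear.

54.8 kips (block shear governs)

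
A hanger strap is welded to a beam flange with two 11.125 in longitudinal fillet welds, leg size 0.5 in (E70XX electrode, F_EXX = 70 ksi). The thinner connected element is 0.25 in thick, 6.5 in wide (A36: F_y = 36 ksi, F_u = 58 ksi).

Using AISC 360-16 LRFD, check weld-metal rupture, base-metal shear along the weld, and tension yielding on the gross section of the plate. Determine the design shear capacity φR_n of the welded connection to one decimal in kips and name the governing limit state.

Weld metal: throat = 0.707×0.5 = 0.3535 in, L = 2×11.125 = 22.25 in. φR_n = 0.75 × 0.6 × 70 × 0.3535 × 22.25 = 247.8 kips.
Base metal shear (0.25 in plate): yield φR_n = 1.0×0.6×36×0.25×22.25 = 120.2 kips; rupture φR_n = 0.75×0.6×58×0.25×22.25 = 145.2 kips; take 120.2 kips (yield).
Tension yield (gross): A_g = 6.5×0.25 = 1.625 in². φR_n = 0.90 × 36 × 1.625 = 52.7 kips.
Governing: min(247.8, 120.2, 52.7) = 52.7 kips → gross-section yield.

52.7 kips (gross-section yield governs)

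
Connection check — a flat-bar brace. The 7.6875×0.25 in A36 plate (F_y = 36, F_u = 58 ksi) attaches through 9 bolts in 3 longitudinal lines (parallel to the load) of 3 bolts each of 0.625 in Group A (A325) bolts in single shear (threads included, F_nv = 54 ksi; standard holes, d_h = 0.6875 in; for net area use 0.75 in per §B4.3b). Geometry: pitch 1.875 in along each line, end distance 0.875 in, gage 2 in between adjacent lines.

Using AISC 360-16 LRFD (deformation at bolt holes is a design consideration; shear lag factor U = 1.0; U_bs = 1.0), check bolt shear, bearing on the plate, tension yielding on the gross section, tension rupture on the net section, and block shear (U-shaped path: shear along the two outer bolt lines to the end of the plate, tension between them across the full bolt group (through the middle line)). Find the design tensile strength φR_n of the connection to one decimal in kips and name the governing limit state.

59.1 kips (net-section rupture governs)

Bolt shear: A_b = π(0.625)²/4 = 0.3068 in². φR_n = 0.75 × 54 × 0.3068 × 9 × 1 = 111.8 kips.
Bearing (0.25 in plate, F_u = 58 ksi): end bolts L_c = 0.875 − 0.6875/2 = 0.53125, R_n = min(1.2×0.53125×0.25×58, 2.4×0.625×0.25×58) = 9.2438 kips/bolt; interior L_c = 1.875 − 0.6875 = 1.1875, R_n = 20.663 kips/bolt. φR_n = 0.75 × (3×9.2438 + 6×20.663) = 113.8 kips.
Tension yield (gross): A_g = 7.6875×0.25 = 1.9219 in². φR_n = 0.90 × 36 × 1.9219 = 62.3 kips.
Tension rupture (net): A_n = (7.6875 − 3×0.75)×0.25 = 1.3594 in² (U = 1.0, A_e = A_n). φR_n = 0.75 × 58 × 1.3594 = 59.1 kips.
Block shear: shear path 2×[0.875+2×1.875] = 2×4.625 in, A_gv = 2.3125, A_nv = 2×(4.625 − 2.5×0.75)×0.25 = 1.375 in²; tension across gage: (4 − 2×0.75)×0.25 = 0.625 in². R_n = min(0.6×58×1.375, 0.6×36×2.3125) + 1.0×58×0.625 = min(47.85, 49.95) + 36.25 = 84.1 kips. φR_n = 0.75 × 84.1 = 63.1 kips.
Governing: min(111.8, 113.8, 62.3, 59.1, 63.1) = 59.1 kips → net-section rupture.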